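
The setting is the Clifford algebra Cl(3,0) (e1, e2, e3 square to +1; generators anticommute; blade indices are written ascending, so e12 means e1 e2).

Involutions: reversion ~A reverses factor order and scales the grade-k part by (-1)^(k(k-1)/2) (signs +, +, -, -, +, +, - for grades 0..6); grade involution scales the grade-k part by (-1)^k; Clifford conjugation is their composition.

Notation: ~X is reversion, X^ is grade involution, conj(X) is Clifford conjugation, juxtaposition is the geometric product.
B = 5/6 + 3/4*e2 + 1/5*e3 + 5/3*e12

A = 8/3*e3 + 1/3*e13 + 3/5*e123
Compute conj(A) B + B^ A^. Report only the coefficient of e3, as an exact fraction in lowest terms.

first term: -8/15 - 1/15*e1 - 29/9*e3 + 3/25*e12 - 131/180*e13 + 13/9*e23 - 133/36*e123
second term: 8/15 + 1/15*e1 - 11/9*e3 + 3/25*e12 - 31/180*e13 + 13/9*e23 - 169/36*e123
Answer: -40/9


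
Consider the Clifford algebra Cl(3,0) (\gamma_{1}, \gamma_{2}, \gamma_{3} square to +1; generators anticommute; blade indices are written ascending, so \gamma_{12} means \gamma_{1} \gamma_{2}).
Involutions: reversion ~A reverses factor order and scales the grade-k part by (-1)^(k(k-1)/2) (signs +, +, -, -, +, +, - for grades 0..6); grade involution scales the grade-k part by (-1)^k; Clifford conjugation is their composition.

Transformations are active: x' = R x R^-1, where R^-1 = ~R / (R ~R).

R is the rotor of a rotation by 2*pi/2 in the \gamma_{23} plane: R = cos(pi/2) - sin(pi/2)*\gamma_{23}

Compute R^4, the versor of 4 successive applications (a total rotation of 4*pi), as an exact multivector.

Because a rotor carries half the rotation angle, composing 4 copies of this \gamma_{23}-plane rotor multiplies the phase: 4*(pi/2) = 2 \pi, hence R^4 = cos(2 \pi) - sin(2 \pi)*\gamma_{23}.
cos(2 \pi) = 1 and sin(2 \pi) = 0, so R^4 = 1. The total rotation 4*pi is 2 full turns, so every vector returns to itself, yet the rotor is +1, back on the identity sheet (an even number of 2*pi turns).
Answer: 1


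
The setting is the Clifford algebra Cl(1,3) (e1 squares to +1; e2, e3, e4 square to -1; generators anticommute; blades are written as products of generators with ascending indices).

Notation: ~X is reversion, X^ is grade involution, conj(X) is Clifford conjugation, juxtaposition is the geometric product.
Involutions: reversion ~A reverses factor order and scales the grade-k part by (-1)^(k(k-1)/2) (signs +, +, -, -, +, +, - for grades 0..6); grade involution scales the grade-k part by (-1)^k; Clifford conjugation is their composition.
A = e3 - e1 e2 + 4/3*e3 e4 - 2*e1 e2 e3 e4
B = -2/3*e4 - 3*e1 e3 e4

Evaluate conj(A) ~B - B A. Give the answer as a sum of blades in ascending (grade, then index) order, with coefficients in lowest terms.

first term: 4*e1 - 6*e2 - 8/9*e3 - 3*e1 e4 + 2/3*e3 e4 - 4/3*e1 e2 e3 - 2/3*e1 e2 e4 - 3*e2 e3 e4
second term: 4*e1 - 6*e2 - 8/9*e3 - 3*e1 e4 + 2/3*e3 e4 + 4/3*e1 e2 e3 + 2/3*e1 e2 e4 + 3*e2 e3 e4
Answer: -8/3*e1 e2 e3 - 4/3*e1 e2 e4 - 6*e2 e3 e4


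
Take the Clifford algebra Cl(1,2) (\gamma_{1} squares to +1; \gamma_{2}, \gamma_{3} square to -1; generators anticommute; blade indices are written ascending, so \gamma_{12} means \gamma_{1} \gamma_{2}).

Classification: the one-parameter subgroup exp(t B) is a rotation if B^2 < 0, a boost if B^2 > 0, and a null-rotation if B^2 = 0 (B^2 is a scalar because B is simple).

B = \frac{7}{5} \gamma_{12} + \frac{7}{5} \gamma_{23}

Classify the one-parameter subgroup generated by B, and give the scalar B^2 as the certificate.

B^2 term by term: the squares give (\frac{7}{5})^2*(\gamma_{12})^2 + (\frac{7}{5})^2*(\gamma_{23})^2 = \frac{49}{25}*(+1) + \frac{49}{25}*(-1) = 0 (each basis 2-blade squares to minus the product of its generators' squares); cross terms between blades sharing an index anticommute and cancel. So B^2 = 0.
Answer: null-rotation, certificate B^2 = 0. The scalar 0 is the complete invariant here: its sign names the subgroup type.


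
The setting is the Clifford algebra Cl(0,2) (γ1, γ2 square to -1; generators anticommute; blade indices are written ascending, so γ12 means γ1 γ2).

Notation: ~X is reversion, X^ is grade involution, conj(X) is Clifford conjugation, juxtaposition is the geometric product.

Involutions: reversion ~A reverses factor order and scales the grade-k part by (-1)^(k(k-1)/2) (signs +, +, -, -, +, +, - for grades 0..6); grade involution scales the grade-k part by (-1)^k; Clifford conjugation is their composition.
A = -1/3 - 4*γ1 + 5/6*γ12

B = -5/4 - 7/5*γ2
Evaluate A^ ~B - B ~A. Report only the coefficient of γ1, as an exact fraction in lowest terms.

first term: 5/12 - 23/6*γ1 + 7/15*γ2 - 797/120*γ12
second term: 5/12 + 37/6*γ1 + 7/15*γ2 - 547/120*γ12
Answer: -10


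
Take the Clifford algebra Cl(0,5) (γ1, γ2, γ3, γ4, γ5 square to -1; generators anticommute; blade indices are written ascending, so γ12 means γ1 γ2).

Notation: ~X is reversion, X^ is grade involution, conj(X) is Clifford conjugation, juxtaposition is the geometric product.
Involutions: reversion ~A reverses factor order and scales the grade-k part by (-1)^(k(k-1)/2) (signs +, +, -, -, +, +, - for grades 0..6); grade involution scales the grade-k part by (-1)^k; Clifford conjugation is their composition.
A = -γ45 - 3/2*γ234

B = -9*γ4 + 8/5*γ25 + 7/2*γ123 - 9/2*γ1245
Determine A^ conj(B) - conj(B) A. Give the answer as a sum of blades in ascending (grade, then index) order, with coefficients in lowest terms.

first term: -9*γ5 - 9/2*γ12 + 21/4*γ14 - 27/2*γ23 - 8/5*γ24 + 27/4*γ135 + 12/5*γ345 - 7/2*γ12345
second term: 9*γ5 - 9/2*γ12 + 21/4*γ14 + 27/2*γ23 + 8/5*γ24 - 27/4*γ135 + 12/5*γ345 - 7/2*γ12345
Answer: -18*γ5 - 27*γ23 - 16/5*γ24 + 27/2*γ135


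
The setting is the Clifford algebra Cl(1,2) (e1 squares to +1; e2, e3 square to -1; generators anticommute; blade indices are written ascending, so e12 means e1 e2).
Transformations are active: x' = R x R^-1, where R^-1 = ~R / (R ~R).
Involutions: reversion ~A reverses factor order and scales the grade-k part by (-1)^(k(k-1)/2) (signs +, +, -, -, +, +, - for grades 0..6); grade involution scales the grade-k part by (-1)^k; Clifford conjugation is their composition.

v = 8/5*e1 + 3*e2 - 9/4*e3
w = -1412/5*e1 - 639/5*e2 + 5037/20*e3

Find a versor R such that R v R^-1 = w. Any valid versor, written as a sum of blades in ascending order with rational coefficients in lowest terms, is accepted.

Reasoning: v^2 = w^2 = -4601/400 since conjugation preserves the quadratic form; R = v + w = -1404/5*e1 - 624/5*e2 + 1248/5*e3 is then valid when invertible, keeping its own part and reversing (v - w)/2.
Answer: -1404/5*e1 - 624/5*e2 + 1248/5*e3


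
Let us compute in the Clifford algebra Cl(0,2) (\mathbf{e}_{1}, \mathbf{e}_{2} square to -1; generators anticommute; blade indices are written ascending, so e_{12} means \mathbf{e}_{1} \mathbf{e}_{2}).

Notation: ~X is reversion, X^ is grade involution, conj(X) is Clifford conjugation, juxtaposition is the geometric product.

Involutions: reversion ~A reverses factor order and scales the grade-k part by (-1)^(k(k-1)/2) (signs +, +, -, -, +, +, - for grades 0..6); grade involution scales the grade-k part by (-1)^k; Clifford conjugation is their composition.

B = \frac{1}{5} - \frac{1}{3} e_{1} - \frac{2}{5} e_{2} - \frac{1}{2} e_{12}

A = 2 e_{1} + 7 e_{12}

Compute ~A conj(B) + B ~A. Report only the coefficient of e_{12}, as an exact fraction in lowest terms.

first term: \frac{17}{6} + \frac{16}{5} e_{1} - \frac{10}{3} e_{2} - \frac{3}{5} e_{12}
second term: -\frac{17}{6} + \frac{16}{5} e_{1} - \frac{10}{3} e_{2} - \frac{3}{5} e_{12}
Answer: -\frac{6}{5}


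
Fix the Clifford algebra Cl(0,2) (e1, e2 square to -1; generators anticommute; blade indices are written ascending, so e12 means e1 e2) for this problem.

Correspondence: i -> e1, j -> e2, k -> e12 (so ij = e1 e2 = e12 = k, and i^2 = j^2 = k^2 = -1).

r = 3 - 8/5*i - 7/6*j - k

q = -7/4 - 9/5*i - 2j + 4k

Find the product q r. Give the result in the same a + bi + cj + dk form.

In blades: q = -7/4 - 9/5*e1 - 2*e2 + 4*e12, r = 3 - 8/5*e1 - 7/6*e2 - e12.
Distribute q over r term by term (generator squares from the signature, products reordered to ascending indices): (-7/4)*r = -21/4 + 14/5*e1 + 49/24*e2 + 7/4*e12; (-9/5*e1)*r = -72/25 - 27/5*e1 - 9/5*e2 + 21/10*e12; (-2*e2)*r = -7/3 + 2*e1 - 6*e2 - 16/5*e12; (4*e12)*r = 4 + 14/3*e1 - 32/5*e2 + 12*e12.
Sum: -1939/300 + 61/15*e1 - 1459/120*e2 + 253/20*e12; translating back through the correspondence:
Answer: -1939/300 + 61/15*i - 1459/120*j + 253/20*k


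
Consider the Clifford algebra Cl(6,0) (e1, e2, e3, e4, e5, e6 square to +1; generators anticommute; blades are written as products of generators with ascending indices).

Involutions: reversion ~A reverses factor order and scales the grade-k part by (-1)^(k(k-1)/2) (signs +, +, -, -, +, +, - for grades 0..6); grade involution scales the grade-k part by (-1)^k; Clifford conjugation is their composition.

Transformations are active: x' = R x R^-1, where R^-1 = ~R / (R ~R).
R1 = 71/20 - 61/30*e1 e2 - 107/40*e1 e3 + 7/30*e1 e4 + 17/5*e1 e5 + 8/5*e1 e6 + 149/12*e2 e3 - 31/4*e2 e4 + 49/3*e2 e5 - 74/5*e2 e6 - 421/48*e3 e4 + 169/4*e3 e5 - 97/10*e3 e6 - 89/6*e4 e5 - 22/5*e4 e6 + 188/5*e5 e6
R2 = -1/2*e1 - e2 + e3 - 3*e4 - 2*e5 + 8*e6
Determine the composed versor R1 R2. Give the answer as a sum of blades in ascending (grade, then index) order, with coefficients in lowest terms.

Distribute over the terms of R2 (each basis-blade product reordered to ascending indices, repeated generators contracted through their squares):
R1 (-1/2*e1) = -71/40*e1 - 61/60*e2 - 107/80*e3 + 7/60*e4 + 17/10*e5 + 4/5*e6 - 149/24*e1 e2 e3 + 31/8*e1 e2 e4 - 49/6*e1 e2 e5 + 37/5*e1 e2 e6 + 421/96*e1 e3 e4 - 169/8*e1 e3 e5 + 97/20*e1 e3 e6 + 89/12*e1 e4 e5 + 11/5*e1 e4 e6 - 94/5*e1 e5 e6
R1 (-e2) = 61/30*e1 - 71/20*e2 + 149/12*e3 - 31/4*e4 + 49/3*e5 - 74/5*e6 - 107/40*e1 e2 e3 + 7/30*e1 e2 e4 + 17/5*e1 e2 e5 + 8/5*e1 e2 e6 + 421/48*e2 e3 e4 - 169/4*e2 e3 e5 + 97/10*e2 e3 e6 + 89/6*e2 e4 e5 + 22/5*e2 e4 e6 - 188/5*e2 e5 e6
R1 (e3) = -107/40*e1 + 149/12*e2 + 71/20*e3 + 421/48*e4 - 169/4*e5 + 97/10*e6 - 61/30*e1 e2 e3 - 7/30*e1 e3 e4 - 17/5*e1 e3 e5 - 8/5*e1 e3 e6 + 31/4*e2 e3 e4 - 49/3*e2 e3 e5 + 74/5*e2 e3 e6 - 89/6*e3 e4 e5 - 22/5*e3 e4 e6 + 188/5*e3 e5 e6
R1 (-3*e4) = -7/10*e1 + 93/4*e2 + 421/16*e3 - 213/20*e4 - 89/2*e5 - 66/5*e6 + 61/10*e1 e2 e4 + 321/40*e1 e3 e4 + 51/5*e1 e4 e5 + 24/5*e1 e4 e6 - 149/4*e2 e3 e4 + 49*e2 e4 e5 - 222/5*e2 e4 e6 + 507/4*e3 e4 e5 - 291/10*e3 e4 e6 - 564/5*e4 e5 e6
R1 (-2*e5) = -34/5*e1 - 98/3*e2 - 169/2*e3 + 89/3*e4 - 71/10*e5 + 376/5*e6 + 61/15*e1 e2 e5 + 107/20*e1 e3 e5 - 7/15*e1 e4 e5 + 16/5*e1 e5 e6 - 149/6*e2 e3 e5 + 31/2*e2 e4 e5 - 148/5*e2 e5 e6 + 421/24*e3 e4 e5 - 97/5*e3 e5 e6 - 44/5*e4 e5 e6
R1 (8*e6) = 64/5*e1 - 592/5*e2 - 388/5*e3 - 176/5*e4 + 1504/5*e5 + 142/5*e6 - 244/15*e1 e2 e6 - 107/5*e1 e3 e6 + 28/15*e1 e4 e6 + 136/5*e1 e5 e6 + 298/3*e2 e3 e6 - 62*e2 e4 e6 + 392/3*e2 e5 e6 - 421/6*e3 e4 e6 + 338*e3 e5 e6 - 356/3*e4 e5 e6
Summing the partial products and collecting blades:
Answer: 173/60*e1 - 3599/30*e2 - 14539/120*e3 - 3611/240*e4 + 13499/60*e5 + 861/10*e6 - 131/12*e1 e2 e3 + 245/24*e1 e2 e4 - 7/10*e1 e2 e5 - 109/15*e1 e2 e6 + 1169/96*e1 e3 e4 - 767/40*e1 e3 e5 - 363/20*e1 e3 e6 + 343/20*e1 e4 e5 + 133/15*e1 e4 e6 + 58/5*e1 e5 e6 - 995/48*e2 e3 e4 - 1001/12*e2 e3 e5 + 743/6*e2 e3 e6 + 238/3*e2 e4 e5 - 102*e2 e4 e6 + 952/15*e2 e5 e6 + 3107/24*e3 e4 e5 - 311/3*e3 e4 e6 + 1781/5*e3 e5 e6 - 3604/15*e4 e5 e6


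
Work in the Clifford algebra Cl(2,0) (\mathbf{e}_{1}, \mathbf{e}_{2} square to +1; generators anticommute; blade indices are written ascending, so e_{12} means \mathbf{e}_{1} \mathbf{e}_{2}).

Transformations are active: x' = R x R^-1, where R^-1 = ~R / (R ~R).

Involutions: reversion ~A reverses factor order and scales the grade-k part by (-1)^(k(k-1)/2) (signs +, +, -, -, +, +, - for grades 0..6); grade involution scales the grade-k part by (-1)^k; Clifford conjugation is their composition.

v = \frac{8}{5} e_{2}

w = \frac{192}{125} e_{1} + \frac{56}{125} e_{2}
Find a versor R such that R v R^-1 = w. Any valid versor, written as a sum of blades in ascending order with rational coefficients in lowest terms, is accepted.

A norm check does it: q(v) = q(w) = \frac{64}{25}, hence R = v + w = \frac{192}{125} e_{1} + \frac{256}{125} e_{2} realises the map — parallel part kept, (v - w)/2 negated, v carried to w.
Answer: \frac{192}{125} e_{1} + \frac{256}{125} e_{2}


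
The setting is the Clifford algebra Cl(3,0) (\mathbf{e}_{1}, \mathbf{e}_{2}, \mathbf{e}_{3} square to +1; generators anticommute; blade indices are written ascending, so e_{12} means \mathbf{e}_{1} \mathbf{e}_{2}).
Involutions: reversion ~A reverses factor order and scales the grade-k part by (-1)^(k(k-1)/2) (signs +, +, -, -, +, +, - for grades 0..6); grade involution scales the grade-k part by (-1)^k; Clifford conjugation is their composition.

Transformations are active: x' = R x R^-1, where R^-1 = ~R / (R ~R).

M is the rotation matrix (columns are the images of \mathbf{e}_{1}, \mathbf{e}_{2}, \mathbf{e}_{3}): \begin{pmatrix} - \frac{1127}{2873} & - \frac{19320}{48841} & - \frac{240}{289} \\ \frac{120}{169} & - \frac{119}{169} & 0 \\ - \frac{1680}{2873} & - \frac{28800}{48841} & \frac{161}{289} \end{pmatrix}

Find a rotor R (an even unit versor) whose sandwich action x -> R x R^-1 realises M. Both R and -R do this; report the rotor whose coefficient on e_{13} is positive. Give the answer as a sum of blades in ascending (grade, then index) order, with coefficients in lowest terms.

Method: write R = a + b12*e_{12} + b13*e_{13} + b23*e_{23} with a^2 + b12^2 + b13^2 + b23^2 = 1 (so R^-1 = ~R). Expanding the columns R e_j ~R gives tr M = 4a^2 - 1 and, from the antisymmetric part, M21 - M12 = -4a*b12, M13 - M31 = 4a*b13, M32 - M23 = -4a*b23.
Here tr M = -\frac{26341}{48841}, so a^2 = (1 + tr M)/4 = \frac{5625}{48841} and a = ±\frac{75}{221}. Taking a = \frac{75}{221}: M21 - M12 = \frac{54000}{48841}, M13 - M31 = -\frac{12000}{48841}, M32 - M23 = -\frac{28800}{48841}, giving b12 = -\frac{180}{221}, b13 = -\frac{40}{221}, b23 = \frac{96}{221}, i.e. R = \frac{75}{221} - \frac{180}{221} e_{12} - \frac{40}{221} e_{13} + \frac{96}{221} e_{23}.
Its e_{13} coefficient is negative, so report the other preimage -R.
Answer: -\frac{75}{221} + \frac{180}{221} e_{12} + \frac{40}{221} e_{13} - \frac{96}{221} e_{23}. Recall the cover is two-to-one: with M of trace -\frac{26341}{48841}, both preimages act alike, and the stated e_{13} sign chooses the sheet.


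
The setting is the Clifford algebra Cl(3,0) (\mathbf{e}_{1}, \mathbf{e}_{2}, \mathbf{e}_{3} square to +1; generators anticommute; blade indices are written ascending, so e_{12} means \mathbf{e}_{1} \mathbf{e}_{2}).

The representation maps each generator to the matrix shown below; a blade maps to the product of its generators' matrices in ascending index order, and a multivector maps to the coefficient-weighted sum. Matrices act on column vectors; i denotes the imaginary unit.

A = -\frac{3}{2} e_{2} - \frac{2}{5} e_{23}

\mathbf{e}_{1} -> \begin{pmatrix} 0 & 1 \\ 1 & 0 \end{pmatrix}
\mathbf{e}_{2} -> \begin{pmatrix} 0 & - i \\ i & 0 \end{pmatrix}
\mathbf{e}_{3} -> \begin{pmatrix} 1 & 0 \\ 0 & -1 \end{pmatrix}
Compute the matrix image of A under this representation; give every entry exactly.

Bivector images (products of the table entries): rho(e_{23}) = rho(\mathbf{e}_{2})rho(\mathbf{e}_{3}) = \begin{pmatrix} 0 & i \\ i & 0 \end{pmatrix}.
M = (-\frac{3}{2})*rho(e_{2}) + (-\frac{2}{5})*rho(e_{23}), summed entrywise:
Answer: \begin{pmatrix} 0 & \frac{11 i}{10} \\ - \frac{19 i}{10} & 0 \end{pmatrix}


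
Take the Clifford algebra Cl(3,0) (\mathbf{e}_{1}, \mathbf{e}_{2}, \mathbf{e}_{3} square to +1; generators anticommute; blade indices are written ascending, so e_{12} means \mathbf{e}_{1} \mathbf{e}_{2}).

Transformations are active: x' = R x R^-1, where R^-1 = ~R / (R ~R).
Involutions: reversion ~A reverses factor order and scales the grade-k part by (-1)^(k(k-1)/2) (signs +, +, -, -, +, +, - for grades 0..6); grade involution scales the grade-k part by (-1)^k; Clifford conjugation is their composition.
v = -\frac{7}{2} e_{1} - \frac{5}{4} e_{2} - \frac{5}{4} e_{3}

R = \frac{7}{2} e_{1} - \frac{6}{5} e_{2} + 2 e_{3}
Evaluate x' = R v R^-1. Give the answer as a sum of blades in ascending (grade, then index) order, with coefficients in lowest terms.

~R = \frac{7}{2} e_{1} - \frac{6}{5} e_{2} + 2 e_{3}, and R ~R = \frac{1769}{100}, so R^-1 = ~R / (\frac{1769}{100}).
R v = -\frac{53}{4} - \frac{343}{40} e_{12} + \frac{21}{8} e_{13} + 4 e_{23}
Answer: -\frac{6167}{3538} e_{1} + \frac{21565}{7076} e_{2} - \frac{12355}{7076} e_{3}


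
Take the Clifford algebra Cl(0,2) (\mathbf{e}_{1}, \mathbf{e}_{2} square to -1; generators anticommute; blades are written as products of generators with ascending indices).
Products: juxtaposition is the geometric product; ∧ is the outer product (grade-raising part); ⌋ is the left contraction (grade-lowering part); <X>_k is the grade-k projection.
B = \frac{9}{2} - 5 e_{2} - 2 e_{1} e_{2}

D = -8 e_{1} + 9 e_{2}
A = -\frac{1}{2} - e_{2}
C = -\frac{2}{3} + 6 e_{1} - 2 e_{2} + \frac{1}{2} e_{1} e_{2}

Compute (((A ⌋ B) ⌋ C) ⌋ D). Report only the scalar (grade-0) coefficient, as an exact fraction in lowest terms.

step 1: -\frac{29}{4} + 2 e_{1} + \frac{5}{2} e_{2} + e_{1} e_{2}
step 2: -\frac{8}{3} - \frac{169}{4} e_{1} + \frac{27}{2} e_{2} - \frac{29}{8} e_{1} e_{2}
step 3: -\frac{919}{2} + \frac{64}{3} e_{1} - 24 e_{2}
Answer: -\frac{919}{2}


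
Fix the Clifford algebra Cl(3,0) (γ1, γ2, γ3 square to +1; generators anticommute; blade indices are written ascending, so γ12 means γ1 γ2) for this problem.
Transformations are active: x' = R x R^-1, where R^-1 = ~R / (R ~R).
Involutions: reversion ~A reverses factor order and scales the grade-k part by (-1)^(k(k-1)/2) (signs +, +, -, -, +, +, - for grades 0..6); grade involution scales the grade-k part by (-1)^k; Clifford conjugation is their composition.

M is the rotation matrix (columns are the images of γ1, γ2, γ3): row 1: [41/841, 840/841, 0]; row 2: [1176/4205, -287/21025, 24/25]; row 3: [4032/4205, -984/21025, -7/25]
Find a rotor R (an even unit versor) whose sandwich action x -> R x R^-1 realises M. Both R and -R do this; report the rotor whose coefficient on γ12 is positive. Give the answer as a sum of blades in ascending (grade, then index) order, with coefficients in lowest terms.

Method: write R = a + b12*γ12 + b13*γ13 + b23*γ23 with a^2 + b12^2 + b13^2 + b23^2 = 1 (so R^-1 = ~R). Expanding the columns R e_j ~R gives tr M = 4a^2 - 1 and, from the antisymmetric part, M21 - M12 = -4a*b12, M13 - M31 = 4a*b13, M32 - M23 = -4a*b23.
Here tr M = -5149/21025, so a^2 = (1 + tr M)/4 = 3969/21025 and a = ±63/145. Taking a = 63/145: M21 - M12 = -3024/4205, M13 - M31 = -4032/4205, M32 - M23 = -21168/21025, giving b12 = 12/29, b13 = -16/29, b23 = 84/145, i.e. R = 63/145 + 12/29*γ12 - 16/29*γ13 + 84/145*γ23.
Its γ12 coefficient is already positive.
Answer: 63/145 + 12/29*γ12 - 16/29*γ13 + 84/145*γ23. Why the constraint matters: R and -R act identically through the sandwich — M has trace -5149/21025 either way — so only the sign condition on γ12 picks one of the two preimages.


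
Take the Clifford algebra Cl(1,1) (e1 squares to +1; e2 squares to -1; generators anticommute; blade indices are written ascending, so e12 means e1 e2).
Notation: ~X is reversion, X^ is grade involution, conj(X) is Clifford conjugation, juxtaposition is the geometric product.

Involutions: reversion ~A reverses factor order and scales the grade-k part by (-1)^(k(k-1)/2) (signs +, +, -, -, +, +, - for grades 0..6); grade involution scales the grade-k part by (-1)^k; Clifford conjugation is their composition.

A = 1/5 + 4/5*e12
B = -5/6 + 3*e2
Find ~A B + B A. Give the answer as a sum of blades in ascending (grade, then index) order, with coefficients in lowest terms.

first term: -1/6 + 12/5*e1 + 3/5*e2 + 2/3*e12
second term: -1/6 + 12/5*e1 + 3/5*e2 - 2/3*e12
Answer: -1/3 + 24/5*e1 + 6/5*e2


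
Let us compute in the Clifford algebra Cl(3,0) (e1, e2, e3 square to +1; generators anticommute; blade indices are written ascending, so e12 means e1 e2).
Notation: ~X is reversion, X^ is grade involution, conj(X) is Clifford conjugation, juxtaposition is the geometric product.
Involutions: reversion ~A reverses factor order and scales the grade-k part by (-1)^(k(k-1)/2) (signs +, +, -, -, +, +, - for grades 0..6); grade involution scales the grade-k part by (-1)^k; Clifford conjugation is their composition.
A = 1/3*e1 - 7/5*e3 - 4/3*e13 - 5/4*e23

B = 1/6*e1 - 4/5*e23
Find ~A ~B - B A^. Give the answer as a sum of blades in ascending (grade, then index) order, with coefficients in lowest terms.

first term: -17/18 + 28/25*e2 - 2/9*e3 - 16/15*e12 + 7/30*e13 + 19/40*e123
second term: -19/18 - 28/25*e2 - 2/9*e3 + 16/15*e12 + 7/30*e13 + 7/120*e123
Answer: 1/9 + 56/25*e2 - 32/15*e12 + 5/12*e123


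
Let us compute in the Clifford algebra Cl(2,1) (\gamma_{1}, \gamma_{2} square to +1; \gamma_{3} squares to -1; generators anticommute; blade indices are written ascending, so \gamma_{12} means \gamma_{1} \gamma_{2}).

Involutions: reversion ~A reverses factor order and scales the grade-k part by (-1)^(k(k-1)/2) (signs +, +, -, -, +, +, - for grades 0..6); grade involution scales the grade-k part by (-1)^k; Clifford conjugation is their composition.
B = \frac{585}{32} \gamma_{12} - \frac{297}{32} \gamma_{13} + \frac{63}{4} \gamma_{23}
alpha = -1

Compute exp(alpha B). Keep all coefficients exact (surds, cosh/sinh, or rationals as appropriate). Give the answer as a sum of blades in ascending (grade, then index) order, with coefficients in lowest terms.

B^2 term by term: the squares give (\frac{585}{32})^2*(\gamma_{12})^2 + (-\frac{297}{32})^2*(\gamma_{13})^2 + (\frac{63}{4})^2*(\gamma_{23})^2 = \frac{342225}{1024}*(-1) + \frac{88209}{1024}*(+1) + \frac{3969}{16}*(+1) = 0 (each basis 2-blade squares to minus the product of its generators' squares); cross terms between blades sharing an index anticommute and cancel. So B^2 = 0.
B^2 = 0, so the series closes: exp(alpha B) = 1 + alpha B (parabolic case).
Answer: 1 - \frac{585}{32} \gamma_{12} + \frac{297}{32} \gamma_{13} - \frac{63}{4} \gamma_{23}


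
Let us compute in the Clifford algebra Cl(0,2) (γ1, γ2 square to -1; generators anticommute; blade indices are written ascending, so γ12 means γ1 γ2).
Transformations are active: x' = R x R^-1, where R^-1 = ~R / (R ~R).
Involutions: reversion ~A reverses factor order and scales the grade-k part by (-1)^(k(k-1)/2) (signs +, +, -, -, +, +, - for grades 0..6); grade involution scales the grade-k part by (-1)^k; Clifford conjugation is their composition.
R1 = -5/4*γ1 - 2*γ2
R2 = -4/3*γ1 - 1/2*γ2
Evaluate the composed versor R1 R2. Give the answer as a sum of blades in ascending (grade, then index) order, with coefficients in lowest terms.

Distribute over the terms of R1 (each basis-blade product reordered to ascending indices, repeated generators contracted through their squares):
(-5/4*γ1) R2 = -5/3 + 5/8*γ12
(-2*γ2) R2 = -1 - 8/3*γ12
Summing the partial products and collecting blades:
Answer: -8/3 - 49/24*γ12


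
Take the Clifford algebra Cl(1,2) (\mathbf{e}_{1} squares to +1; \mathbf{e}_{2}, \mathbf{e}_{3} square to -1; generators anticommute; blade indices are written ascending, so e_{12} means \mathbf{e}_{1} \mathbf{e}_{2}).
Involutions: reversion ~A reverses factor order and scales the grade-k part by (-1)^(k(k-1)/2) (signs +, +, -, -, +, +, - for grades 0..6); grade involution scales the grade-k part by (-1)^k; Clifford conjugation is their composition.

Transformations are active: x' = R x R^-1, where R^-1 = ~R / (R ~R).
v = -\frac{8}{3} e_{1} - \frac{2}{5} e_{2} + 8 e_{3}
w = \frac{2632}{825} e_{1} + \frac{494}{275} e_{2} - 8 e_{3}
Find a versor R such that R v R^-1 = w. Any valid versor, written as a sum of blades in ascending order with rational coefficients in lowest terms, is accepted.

Key observation: q(v) = q(w) = -\frac{12836}{225} (sandwiches preserve the norm), so R = v + w = \frac{144}{275} e_{1} + \frac{384}{275} e_{2} works whenever it is invertible — the component of v along it is kept and (v - w)/2 reverses, sending v to w.
Answer: \frac{144}{275} e_{1} + \frac{384}{275} e_{2}


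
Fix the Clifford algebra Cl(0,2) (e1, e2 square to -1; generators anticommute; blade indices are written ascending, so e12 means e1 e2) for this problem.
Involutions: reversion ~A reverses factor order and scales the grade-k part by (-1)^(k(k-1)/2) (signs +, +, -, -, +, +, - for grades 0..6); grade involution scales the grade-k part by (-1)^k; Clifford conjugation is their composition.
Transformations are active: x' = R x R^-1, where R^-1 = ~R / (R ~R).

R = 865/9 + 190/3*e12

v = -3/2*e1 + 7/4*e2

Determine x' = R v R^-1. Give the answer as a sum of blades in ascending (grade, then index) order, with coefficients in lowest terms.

~R = 865/9 - 190/3*e12, and R ~R = 1073125/81, so R^-1 = ~R / (1073125/81).
R v = -255*e1 + 2635/36*e2
Answer: -11109/5050*e1 - 6949/10100*e2


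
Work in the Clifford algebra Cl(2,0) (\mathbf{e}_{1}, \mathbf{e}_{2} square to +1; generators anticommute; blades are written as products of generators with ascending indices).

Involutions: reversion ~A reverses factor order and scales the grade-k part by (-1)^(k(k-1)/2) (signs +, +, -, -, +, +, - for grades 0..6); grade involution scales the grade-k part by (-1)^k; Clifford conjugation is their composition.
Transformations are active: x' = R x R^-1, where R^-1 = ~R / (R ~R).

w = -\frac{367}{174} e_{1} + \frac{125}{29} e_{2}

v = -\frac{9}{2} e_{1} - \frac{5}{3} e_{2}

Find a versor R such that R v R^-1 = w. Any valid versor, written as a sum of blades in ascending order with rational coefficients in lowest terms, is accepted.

R = v + w = -\frac{575}{87} e_{1} + \frac{230}{87} e_{2} works: the equal norms (\frac{829}{36}) guarantee its sandwich swaps v into w.
Answer: -\frac{575}{87} e_{1} + \frac{230}{87} e_{2}


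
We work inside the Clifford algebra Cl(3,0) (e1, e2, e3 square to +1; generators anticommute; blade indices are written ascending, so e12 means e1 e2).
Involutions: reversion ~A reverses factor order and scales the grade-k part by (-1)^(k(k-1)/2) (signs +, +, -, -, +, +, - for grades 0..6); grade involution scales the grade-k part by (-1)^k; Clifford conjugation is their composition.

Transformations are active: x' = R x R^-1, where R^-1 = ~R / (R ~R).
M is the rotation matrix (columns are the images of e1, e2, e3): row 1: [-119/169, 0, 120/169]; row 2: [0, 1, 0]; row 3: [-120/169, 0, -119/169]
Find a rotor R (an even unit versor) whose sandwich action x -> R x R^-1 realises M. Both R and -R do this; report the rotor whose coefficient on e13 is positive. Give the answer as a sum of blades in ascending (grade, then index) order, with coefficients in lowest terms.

Method: write R = a + b12*e12 + b13*e13 + b23*e23 with a^2 + b12^2 + b13^2 + b23^2 = 1 (so R^-1 = ~R). Expanding the columns R e_j ~R gives tr M = 4a^2 - 1 and, from the antisymmetric part, M21 - M12 = -4a*b12, M13 - M31 = 4a*b13, M32 - M23 = -4a*b23.
Here tr M = -69/169, so a^2 = (1 + tr M)/4 = 25/169 and a = ±5/13. Taking a = 5/13: M21 - M12 = 0, M13 - M31 = 240/169, M32 - M23 = 0, giving b12 = 0, b13 = 12/13, b23 = 0, i.e. R = 5/13 + 12/13*e13.
Its e13 coefficient is already positive.
Answer: 5/13 + 12/13*e13. Key observation: the double cover Spin(3) -> SO(3) sends R and -R to the same matrix (trace -69/169 here), so the stated sign of the e13 coefficient is what selects one sheet.


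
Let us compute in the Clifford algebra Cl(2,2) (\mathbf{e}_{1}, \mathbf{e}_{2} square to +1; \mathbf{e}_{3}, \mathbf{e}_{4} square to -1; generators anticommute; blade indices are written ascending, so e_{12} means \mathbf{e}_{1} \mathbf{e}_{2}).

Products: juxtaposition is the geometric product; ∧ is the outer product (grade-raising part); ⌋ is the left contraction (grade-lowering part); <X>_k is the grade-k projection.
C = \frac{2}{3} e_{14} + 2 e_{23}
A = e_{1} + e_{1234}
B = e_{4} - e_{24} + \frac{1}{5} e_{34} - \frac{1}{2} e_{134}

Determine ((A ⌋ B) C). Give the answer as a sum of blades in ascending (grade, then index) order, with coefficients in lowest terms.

step 1: -\frac{1}{2} e_{34}
step 2: \frac{1}{3} e_{13} - e_{24}
Answer: \frac{1}{3} e_{13} - e_{24}


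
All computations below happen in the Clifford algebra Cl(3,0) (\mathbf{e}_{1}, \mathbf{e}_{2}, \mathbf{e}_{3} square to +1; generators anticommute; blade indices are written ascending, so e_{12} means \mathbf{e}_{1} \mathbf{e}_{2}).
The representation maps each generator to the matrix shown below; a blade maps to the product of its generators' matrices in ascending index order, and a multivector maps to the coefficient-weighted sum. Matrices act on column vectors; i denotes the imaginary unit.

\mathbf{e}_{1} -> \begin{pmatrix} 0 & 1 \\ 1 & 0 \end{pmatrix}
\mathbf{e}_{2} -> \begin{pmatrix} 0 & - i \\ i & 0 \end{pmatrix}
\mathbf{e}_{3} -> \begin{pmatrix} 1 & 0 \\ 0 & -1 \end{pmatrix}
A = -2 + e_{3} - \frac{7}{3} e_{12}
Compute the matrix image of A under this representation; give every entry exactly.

Bivector images (products of the table entries): rho(e_{12}) = rho(\mathbf{e}_{1})rho(\mathbf{e}_{2}) = \begin{pmatrix} i & 0 \\ 0 & - i \end{pmatrix}.
M = (-2)*1 + (1)*rho(e_{3}) + (-\frac{7}{3})*rho(e_{12}), summed entrywise (1 is the identity matrix):
Answer: \begin{pmatrix} -1 - \frac{7 i}{3} & 0 \\ 0 & -3 + \frac{7 i}{3} \end{pmatrix}


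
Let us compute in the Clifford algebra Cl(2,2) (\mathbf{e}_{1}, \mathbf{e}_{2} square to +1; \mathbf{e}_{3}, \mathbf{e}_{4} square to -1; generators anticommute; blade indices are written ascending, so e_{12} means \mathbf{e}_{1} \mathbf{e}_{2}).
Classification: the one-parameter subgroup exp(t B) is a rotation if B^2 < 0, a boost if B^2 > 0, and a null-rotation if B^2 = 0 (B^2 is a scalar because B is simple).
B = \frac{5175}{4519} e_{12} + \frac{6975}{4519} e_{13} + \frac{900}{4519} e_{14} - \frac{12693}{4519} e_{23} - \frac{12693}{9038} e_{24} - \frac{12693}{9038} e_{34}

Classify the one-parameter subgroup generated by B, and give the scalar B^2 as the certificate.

B^2 term by term: the squares give (\frac{5175}{4519})^2*(e_{12})^2 + (\frac{6975}{4519})^2*(e_{13})^2 + (\frac{900}{4519})^2*(e_{14})^2 + (-\frac{12693}{4519})^2*(e_{23})^2 + (-\frac{12693}{9038})^2*(e_{24})^2 + (-\frac{12693}{9038})^2*(e_{34})^2 = \frac{26780625}{20421361}*(-1) + \frac{48650625}{20421361}*(+1) + \frac{810000}{20421361}*(+1) + \frac{161112249}{20421361}*(+1) + \frac{161112249}{81685444}*(+1) + \frac{161112249}{81685444}*(-1) = 9 (each basis 2-blade squares to minus the product of its generators' squares); cross terms between blades sharing an index anticommute and cancel; the commuting (index-disjoint) pairs give grade-4 terms 2*c*c'*(blade product), which cancel blade by blade — e_{1234}: -\frac{65686275}{20421361} + \frac{88533675}{20421361} - \frac{22847400}{20421361} = 0 — confirming B is simple. So B^2 = 9.
Answer: boost, certificate B^2 = 9. Why this suffices: the scalar 9 survives any versor conjugation, so its sign alone determines the class however B is presented.


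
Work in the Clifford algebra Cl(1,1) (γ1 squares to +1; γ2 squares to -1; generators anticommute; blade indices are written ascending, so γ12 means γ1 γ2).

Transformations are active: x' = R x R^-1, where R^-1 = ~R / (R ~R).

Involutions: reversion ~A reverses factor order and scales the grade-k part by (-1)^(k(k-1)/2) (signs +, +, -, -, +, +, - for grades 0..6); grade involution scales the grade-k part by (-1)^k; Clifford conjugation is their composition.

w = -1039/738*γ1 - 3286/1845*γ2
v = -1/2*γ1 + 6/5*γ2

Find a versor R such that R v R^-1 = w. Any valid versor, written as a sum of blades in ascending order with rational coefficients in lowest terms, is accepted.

Since q(v) = q(w) = -119/100, the sum R = v + w = -704/369*γ1 - 1072/1845*γ2 does the job whenever invertible.
Answer: -704/369*γ1 - 1072/1845*γ2


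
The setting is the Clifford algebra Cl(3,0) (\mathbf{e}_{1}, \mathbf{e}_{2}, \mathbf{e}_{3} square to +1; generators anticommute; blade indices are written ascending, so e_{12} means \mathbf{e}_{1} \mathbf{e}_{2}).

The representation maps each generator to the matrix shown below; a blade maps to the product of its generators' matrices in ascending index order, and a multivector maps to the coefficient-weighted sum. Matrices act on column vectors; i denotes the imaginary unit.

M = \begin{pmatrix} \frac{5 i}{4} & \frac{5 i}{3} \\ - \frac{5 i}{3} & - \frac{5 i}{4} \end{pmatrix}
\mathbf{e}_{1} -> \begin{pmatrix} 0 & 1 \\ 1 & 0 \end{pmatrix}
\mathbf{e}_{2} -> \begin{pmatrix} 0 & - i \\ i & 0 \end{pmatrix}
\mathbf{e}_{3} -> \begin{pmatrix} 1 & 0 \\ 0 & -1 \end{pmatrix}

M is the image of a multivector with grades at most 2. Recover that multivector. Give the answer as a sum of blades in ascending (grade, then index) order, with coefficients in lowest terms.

Method: 1, rho(e_{1}), rho(e_{2}), rho(e_{3}) form a trace-orthogonal basis of the 2x2 complex matrices (tr(X Y) = 2 if X = Y, else 0), so M = m0*1 + m1*rho(e_{1}) + m2*rho(e_{2}) + m3*rho(e_{3}) with m0 = tr(M)/2 = 0, m1 = tr(M rho(e_{1}))/2 = 0, m2 = tr(M rho(e_{2}))/2 = - \frac{5}{3}, m3 = tr(M rho(e_{3}))/2 = \frac{5 i}{4}.
Multiplying table entries, the bivector images are rho(e_{12}) = i*rho(e_{3}), rho(e_{13}) = -i*rho(e_{2}), rho(e_{23}) = i*rho(e_{1}); with real blade coefficients the real parts of m0..m3 are the coefficients of 1, e_{1}, e_{2}, e_{3} and the imaginary parts give the bivectors (e_{23}: Im m1, e_{13}: -Im m2, e_{12}: Im m3).
Answer: -\frac{5}{3} e_{2} + \frac{5}{4} e_{12}


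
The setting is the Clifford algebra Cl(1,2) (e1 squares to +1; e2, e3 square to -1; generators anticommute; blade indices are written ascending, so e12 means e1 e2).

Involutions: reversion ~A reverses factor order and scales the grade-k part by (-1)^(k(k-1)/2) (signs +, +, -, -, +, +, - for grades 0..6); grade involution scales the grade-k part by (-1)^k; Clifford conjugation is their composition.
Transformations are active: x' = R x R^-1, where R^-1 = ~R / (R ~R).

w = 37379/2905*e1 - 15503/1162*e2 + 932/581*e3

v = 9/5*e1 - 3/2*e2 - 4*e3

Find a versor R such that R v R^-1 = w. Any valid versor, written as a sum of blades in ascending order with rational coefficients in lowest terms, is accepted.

Sketch: the shared square -1501/100 makes R = v + w = 42608/2905*e1 - 8623/581*e2 - 1392/581*e3 the natural versor; its sandwich fixes that direction, negates (v - w)/2, and sends v to w.
Answer: 42608/2905*e1 - 8623/581*e2 - 1392/581*e3


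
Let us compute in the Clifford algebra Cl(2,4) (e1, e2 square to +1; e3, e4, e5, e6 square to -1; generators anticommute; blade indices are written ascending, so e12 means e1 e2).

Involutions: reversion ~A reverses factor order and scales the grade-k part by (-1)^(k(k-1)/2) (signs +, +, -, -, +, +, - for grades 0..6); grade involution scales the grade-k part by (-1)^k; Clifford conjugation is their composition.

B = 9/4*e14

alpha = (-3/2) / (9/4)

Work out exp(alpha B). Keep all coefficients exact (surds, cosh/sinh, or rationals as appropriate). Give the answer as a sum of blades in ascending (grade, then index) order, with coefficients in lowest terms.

B^2 = (9/4)^2*(e14)^2 = 81/16*(+1) = 81/16 (a basis 2-blade squares to minus the product of its generators' squares).
B^2 = 81/16 — a positive square means the series sums to a boost: l = 9/4, alpha*l = -3/2, so exp(alpha B) = cosh(-3/2) + (sinh(-3/2)/(9/4))*B = cosh(3/2) + (-4*sinh(3/2)/9)*B.
Answer: cosh(3/2) - sinh(3/2)*e14


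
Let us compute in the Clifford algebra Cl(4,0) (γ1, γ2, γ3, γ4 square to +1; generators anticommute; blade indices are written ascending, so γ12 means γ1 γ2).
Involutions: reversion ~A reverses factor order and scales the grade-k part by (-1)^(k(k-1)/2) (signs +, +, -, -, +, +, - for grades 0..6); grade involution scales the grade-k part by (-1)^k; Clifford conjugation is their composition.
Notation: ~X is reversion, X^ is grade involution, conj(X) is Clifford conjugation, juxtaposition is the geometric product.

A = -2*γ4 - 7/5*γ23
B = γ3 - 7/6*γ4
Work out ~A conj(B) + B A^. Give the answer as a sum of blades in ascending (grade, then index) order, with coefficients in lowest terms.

first term: -7/3 - 7/5*γ2 - 2*γ34 + 49/30*γ234
second term: -7/3 + 7/5*γ2 + 2*γ34 + 49/30*γ234
Answer: -14/3 + 49/15*γ234


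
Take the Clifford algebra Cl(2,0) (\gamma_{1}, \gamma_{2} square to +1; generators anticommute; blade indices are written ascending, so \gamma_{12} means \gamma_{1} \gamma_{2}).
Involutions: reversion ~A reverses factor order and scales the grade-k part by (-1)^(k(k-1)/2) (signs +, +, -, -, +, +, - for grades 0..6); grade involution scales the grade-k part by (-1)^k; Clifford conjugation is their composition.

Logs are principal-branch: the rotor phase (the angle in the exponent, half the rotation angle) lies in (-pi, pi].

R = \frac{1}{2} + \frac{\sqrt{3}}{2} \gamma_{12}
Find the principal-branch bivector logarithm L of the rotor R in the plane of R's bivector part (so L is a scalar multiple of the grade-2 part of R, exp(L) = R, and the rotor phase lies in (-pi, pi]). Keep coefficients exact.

The scalar part of R is \frac{1}{2}, and that scalar determines the rotor phase on the principal branch; recovering the unit plane as bivector-part over sine of the phase gives L = phase * plane.
Concretely: cos(phase) = \frac{1}{2} gives phase = ±\frac{\pi}{3}, and since phase/sin(phase) is even the sign is immaterial: L = (phase/sin(phase)) * <R>_2 = (\frac{2 \sqrt{3} \pi}{9}) * <R>_2.
Answer: \frac{\pi}{3} \gamma_{12}


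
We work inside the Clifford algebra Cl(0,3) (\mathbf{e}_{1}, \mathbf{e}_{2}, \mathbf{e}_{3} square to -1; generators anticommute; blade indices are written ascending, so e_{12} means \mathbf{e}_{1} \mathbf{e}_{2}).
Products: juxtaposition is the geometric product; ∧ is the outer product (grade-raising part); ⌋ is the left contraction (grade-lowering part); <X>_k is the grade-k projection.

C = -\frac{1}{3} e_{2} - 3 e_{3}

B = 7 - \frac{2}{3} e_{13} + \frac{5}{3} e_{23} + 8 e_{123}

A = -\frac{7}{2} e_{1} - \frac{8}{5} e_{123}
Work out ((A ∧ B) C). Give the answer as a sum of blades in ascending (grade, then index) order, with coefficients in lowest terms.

step 1: -\frac{49}{2} e_{1} - \frac{511}{30} e_{123}
step 2: -\frac{644}{15} e_{12} + \frac{3563}{45} e_{13}
Answer: -\frac{644}{15} e_{12} + \frac{3563}{45} e_{13}


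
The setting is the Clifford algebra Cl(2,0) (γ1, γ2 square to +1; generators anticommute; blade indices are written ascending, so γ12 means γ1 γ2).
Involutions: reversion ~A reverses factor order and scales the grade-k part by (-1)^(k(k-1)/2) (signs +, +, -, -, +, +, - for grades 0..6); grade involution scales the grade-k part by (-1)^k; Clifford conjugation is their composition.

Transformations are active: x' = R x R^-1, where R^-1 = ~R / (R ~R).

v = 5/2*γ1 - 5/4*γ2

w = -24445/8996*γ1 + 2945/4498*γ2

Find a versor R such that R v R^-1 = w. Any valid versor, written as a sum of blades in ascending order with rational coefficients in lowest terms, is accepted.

Since q(v) = q(w) = 125/16, the sum R = v + w = -1955/8996*γ1 - 5355/8996*γ2 does the job whenever invertible.
Answer: -1955/8996*γ1 - 5355/8996*γ2


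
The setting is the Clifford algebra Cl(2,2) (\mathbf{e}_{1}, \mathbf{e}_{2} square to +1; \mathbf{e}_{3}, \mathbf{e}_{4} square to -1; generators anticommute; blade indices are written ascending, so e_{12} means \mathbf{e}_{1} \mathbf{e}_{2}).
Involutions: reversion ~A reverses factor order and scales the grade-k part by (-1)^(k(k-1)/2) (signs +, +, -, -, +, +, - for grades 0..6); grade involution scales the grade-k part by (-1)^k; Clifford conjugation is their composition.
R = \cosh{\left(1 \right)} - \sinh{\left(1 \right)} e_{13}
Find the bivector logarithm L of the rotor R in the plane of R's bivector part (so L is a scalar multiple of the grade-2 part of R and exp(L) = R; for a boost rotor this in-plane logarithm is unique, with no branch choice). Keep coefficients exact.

The scalar part of R is \cosh{\left(1 \right)}, so cosh pins the rapidity up to sign — the sign comes from the bivector part; dividing that part by sinh of the rapidity yields the plane, and the in-plane L = rapidity * plane is unique because the two sign choices cancel.
Concretely: cosh(rapidity) = \cosh{\left(1 \right)} gives rapidity = ±1, and since rapidity/sinh(rapidity) is even the sign is immaterial: L = (rapidity/sinh(rapidity)) * <R>_2 = (\frac{1}{\sinh{\left(1 \right)}}) * <R>_2.
Answer: -e_{13}
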